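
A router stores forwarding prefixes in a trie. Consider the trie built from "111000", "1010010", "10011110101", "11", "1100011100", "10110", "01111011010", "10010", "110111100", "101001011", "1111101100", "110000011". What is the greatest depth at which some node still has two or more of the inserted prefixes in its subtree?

The deepest shared node is where two words last agree before diverging.
e.g. "1010010" and "101001011" share the prefix "1010010" of length 7; no pair shares a longer one.
Longest shared-prefix length: 7

7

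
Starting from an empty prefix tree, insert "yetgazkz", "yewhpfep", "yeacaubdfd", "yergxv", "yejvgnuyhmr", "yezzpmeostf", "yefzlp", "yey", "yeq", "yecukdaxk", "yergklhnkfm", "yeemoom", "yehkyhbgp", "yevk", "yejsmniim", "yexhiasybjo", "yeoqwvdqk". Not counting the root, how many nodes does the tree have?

Count nodes per top-level branch (shared prefixes stored once):
  'y'-branch (yeacaubdfd, yecukdaxk, yeemoom, yefzlp, yehkyhbgp, yejsmniim, yejvgnuyhmr, yeoqwvdqk, yeq, yergklhnkfm, yergxv, yetgazkz, yevk, yewhpfep, yexhiasybjo, yey, yezzpmeostf): 100 nodes
Sum: 100

100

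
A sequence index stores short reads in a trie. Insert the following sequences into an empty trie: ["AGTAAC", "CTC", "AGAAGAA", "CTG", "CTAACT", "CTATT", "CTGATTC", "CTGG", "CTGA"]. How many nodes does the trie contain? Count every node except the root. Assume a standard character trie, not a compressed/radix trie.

26

Trie structure (* marks end of a word):
(root)
├─ A
│  └─ G
│     ├─ A
│     │  └─ A
│     │     └─ G
│     │        └─ A
│     │           └─ A *
│     └─ T
│        └─ A
│           └─ A
│              └─ C *
└─ C
   └─ T
      ├─ A
      │  ├─ A
      │  │  └─ C
      │  │     └─ T *
      │  └─ T
      │     └─ T *
      ├─ C *
      └─ G *
         ├─ A *
         │  └─ T
         │     └─ T
         │        └─ C *
         └─ G *
Counting every labelled node above: 26.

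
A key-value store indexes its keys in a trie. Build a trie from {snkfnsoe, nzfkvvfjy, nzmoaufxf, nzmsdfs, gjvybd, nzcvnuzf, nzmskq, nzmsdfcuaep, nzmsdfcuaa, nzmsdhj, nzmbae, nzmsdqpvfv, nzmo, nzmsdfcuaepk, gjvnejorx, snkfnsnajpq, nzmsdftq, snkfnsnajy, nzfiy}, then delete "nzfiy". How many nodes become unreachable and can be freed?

2

Walk "nzfiy" from the leaf back toward the root, removing each node that no remaining word uses.
The suffix "iy" (2 nodes) is used only by "nzfiy"; the node for "nzf" still has the child "k", so pruning stops there.
Nodes removed: 2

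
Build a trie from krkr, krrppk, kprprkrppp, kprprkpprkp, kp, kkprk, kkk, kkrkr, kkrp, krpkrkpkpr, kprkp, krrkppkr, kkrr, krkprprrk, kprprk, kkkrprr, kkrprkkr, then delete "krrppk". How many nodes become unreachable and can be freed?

3

A node on "krrppk"'s path can go only if nothing else ends at it or branches off below it.
The suffix "ppk" (3 nodes) is used only by "krrppk"; the node for "krr" still has the child "k", so pruning stops there.
Nodes removed: 3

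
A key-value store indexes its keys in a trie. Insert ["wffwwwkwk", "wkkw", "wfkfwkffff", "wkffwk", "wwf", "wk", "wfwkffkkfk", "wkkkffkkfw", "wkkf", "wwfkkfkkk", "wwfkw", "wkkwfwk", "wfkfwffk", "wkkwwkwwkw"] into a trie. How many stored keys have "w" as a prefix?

14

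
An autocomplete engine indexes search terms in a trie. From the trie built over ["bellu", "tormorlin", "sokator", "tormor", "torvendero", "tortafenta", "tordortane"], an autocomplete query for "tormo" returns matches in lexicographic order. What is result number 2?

tormorlin

DFS of the "tormo" subtree visits, in order: "tormor", "tormorlin"
Position 2: tormorlin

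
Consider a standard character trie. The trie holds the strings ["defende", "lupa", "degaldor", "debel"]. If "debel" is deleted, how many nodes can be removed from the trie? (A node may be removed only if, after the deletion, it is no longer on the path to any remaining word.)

3

Walk "debel" from the leaf back toward the root, removing each node that no remaining word uses.
The suffix "bel" (3 nodes) is used only by "debel"; the node for "de" still has the child "f", so pruning stops there.
Nodes removed: 3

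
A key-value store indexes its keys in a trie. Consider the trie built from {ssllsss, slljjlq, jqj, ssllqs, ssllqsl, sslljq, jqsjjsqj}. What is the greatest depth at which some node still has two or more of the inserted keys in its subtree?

Look for the deepest trie node that still has at least two words in its subtree.
"ssllqs" and "ssllqsl" agree on "ssllqs" (6 characters) before diverging; nothing deeper is shared.
Longest shared-prefix length: 6

6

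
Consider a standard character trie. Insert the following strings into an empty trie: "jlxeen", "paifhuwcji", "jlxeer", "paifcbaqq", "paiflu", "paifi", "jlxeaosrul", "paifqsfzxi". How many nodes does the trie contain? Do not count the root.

Insert word by word; a character creates a node only if that edge doesn't already exist:
  "jlxeen" → 6 new (j, l, x, e, e, n)
  "paifhuwcji" → 10 new (p, a, i, f, h, u, w, c, j, i)
  "jlxeer" → prefix "jlxee" already present; 1 new (r)
  "paifcbaqq" → prefix "paif" already present; 5 new (c, b, a, q, q)
  "paiflu" → prefix "paif" already present; 2 new (l, u)
  "paifi" → prefix "paif" already present; 1 new (i)
  "jlxeaosrul" → prefix "jlxe" already present; 6 new (a, o, s, r, u, l)
  "paifqsfzxi" → prefix "paif" already present; 6 new (q, s, f, z, x, i)
Total nodes = 6 + 10 + 1 + 5 + 2 + 1 + 6 + 6 = 37

37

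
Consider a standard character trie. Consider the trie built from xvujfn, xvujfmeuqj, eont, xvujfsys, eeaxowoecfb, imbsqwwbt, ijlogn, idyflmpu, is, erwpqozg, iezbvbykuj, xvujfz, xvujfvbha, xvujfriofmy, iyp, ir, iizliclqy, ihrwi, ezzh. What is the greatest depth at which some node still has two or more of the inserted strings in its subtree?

The deepest shared node is where two words last agree before diverging.
"xvujfmeuqj" and "xvujfn" agree on "xvujf" (5 characters) before diverging; nothing deeper is shared.
Longest shared-prefix length: 5

5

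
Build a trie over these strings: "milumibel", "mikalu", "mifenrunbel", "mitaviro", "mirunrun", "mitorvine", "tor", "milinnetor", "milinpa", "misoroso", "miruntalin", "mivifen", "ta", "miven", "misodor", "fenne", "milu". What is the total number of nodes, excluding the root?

Insert word by word; a character creates a node only if that edge doesn't already exist:
  "milumibel" → 9 new (m, i, l, u, m, i, b, e, l)
  "mikalu" → prefix "mi" already present; 4 new (k, a, l, u)
  "mifenrunbel" → prefix "mi" already present; 9 new (f, e, n, r, u, n, b, e, l)
  "mitaviro" → prefix "mi" already present; 6 new (t, a, v, i, r, o)
  "mirunrun" → prefix "mi" already present; 6 new (r, u, n, r, u, n)
  "mitorvine" → prefix "mit" already present; 6 new (o, r, v, i, n, e)
  "tor" → 3 new (t, o, r)
  "milinnetor" → prefix "mil" already present; 7 new (i, n, n, e, t, o, r)
  "milinpa" → prefix "milin" already present; 2 new (p, a)
  "misoroso" → prefix "mi" already present; 6 new (s, o, r, o, s, o)
  "miruntalin" → prefix "mirun" already present; 5 new (t, a, l, i, n)
  "mivifen" → prefix "mi" already present; 5 new (v, i, f, e, n)
  "ta" → prefix "t" already present; 1 new (a)
  "miven" → prefix "miv" already present; 2 new (e, n)
  "misodor" → prefix "miso" already present; 3 new (d, o, r)
  "fenne" → 5 new (f, e, n, n, e)
  "milu" → prefix "milu" already present; 0 new (none)
Total nodes = 9 + 4 + 9 + 6 + 6 + 6 + 3 + 7 + 2 + 6 + 5 + 5 + 1 + 2 + 3 + 5 + 0 = 79

79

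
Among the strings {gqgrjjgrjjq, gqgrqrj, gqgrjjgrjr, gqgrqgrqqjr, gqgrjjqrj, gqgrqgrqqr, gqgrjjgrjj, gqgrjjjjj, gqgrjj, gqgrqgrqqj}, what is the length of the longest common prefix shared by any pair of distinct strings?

Look for the deepest trie node that still has at least two words in its subtree.
e.g. "gqgrjjgrjj" and "gqgrjjgrjjq" share the prefix "gqgrjjgrjj" of length 10; no pair shares a longer one.
Longest shared-prefix length: 10

10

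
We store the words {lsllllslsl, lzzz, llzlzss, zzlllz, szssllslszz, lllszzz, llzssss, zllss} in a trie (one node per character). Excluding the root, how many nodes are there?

49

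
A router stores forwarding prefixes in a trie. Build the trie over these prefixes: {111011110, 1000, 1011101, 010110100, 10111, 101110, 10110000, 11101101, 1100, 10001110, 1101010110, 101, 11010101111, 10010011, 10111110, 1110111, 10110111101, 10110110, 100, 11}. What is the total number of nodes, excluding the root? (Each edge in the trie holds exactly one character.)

62

Insert word by word; a character creates a node only if that edge doesn't already exist:
  "111011110" → 9 new (1, 1, 1, 0, 1, 1, 1, 1, 0)
  "1000" → prefix "1" already present; 3 new (0, 0, 0)
  "1011101" → prefix "10" already present; 5 new (1, 1, 1, 0, 1)
  "010110100" → 9 new (0, 1, 0, 1, 1, 0, 1, 0, 0)
  "10111" → prefix "10111" already present; 0 new (none)
  "101110" → prefix "101110" already present; 0 new (none)
  "10110000" → prefix "1011" already present; 4 new (0, 0, 0, 0)
  "11101101" → prefix "111011" already present; 2 new (0, 1)
  "1100" → prefix "11" already present; 2 new (0, 0)
  "10001110" → prefix "1000" already present; 4 new (1, 1, 1, 0)
  "1101010110" → prefix "110" already present; 7 new (1, 0, 1, 0, 1, 1, 0)
  "101" → prefix "101" already present; 0 new (none)
  "11010101111" → prefix "110101011" already present; 2 new (1, 1)
  "10010011" → prefix "100" already present; 5 new (1, 0, 0, 1, 1)
  "10111110" → prefix "10111" already present; 3 new (1, 1, 0)
  "1110111" → prefix "1110111" already present; 0 new (none)
  "10110111101" → prefix "10110" already present; 6 new (1, 1, 1, 1, 0, 1)
  "10110110" → prefix "1011011" already present; 1 new (0)
  "100" → prefix "100" already present; 0 new (none)
  "11" → prefix "11" already present; 0 new (none)
Total nodes = 9 + 3 + 5 + 9 + 0 + 0 + 4 + 2 + 2 + 4 + 7 + 0 + 2 + 5 + 3 + 0 + 6 + 1 + 0 + 0 = 62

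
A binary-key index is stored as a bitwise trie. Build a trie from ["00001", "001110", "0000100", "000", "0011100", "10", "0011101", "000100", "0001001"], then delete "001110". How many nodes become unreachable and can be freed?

A node on "001110"'s path can go only if nothing else ends at it or branches off below it.
Every node on "001110" is still needed (e.g. by "0011100"), so nothing is freed.
Nodes removed: 0

0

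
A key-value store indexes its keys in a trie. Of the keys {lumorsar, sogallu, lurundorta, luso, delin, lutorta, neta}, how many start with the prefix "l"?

4

Traverse to the node for "l", then collect every word in that subtree.
Matches: "lumorsar", "lurundorta", "luso", "lutorta"
Count: 4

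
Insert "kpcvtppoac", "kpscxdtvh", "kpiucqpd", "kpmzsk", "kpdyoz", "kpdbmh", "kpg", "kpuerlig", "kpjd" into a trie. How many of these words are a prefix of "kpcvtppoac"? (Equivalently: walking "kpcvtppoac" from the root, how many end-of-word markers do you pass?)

Check each prefix of "kpcvtppoac" against the stored set — each match is an end-marker on the path.
Prefixes of the query that are stored words: "kpcvtppoac"
Count: 1

1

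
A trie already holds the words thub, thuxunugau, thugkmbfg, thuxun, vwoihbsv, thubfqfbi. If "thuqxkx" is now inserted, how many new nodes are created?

"thu" is already a path in the trie; the remaining "qxkx" must be added.
Each of the 4 remaining characters creates one node.

4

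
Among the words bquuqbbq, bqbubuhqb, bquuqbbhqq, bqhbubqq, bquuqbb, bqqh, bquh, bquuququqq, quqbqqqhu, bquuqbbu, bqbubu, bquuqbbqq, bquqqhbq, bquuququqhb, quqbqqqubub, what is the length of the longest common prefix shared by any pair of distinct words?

9

Equivalently: take the maximum, over all pairs, of their longest common prefix length.
"bquuququqhb" and "bquuququqq" agree on "bquuququq" (9 characters) before diverging; nothing deeper is shared.
Longest shared-prefix length: 9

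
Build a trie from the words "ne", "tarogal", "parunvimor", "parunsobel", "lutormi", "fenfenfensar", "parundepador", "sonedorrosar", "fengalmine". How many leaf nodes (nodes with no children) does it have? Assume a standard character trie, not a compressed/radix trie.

9

Leaves are exactly the stored words that no other stored word extends.
Those words: "fenfenfensar", "fengalmine", "lutormi", "ne", "parundepador", "parunsobel", "parunvimor", "sonedorrosar", "tarogal"
Leaf count: 9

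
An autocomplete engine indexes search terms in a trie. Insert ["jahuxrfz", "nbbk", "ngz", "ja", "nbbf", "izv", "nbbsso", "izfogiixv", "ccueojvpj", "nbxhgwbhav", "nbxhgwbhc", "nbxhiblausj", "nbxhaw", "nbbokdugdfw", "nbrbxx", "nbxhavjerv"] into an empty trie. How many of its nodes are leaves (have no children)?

A leaf is a node with no children — equivalently, the end of a word that is not a proper prefix of any other stored word.
Those words: "ccueojvpj", "izfogiixv", "izv", "jahuxrfz", "nbbf", "nbbk", "nbbokdugdfw", "nbbsso", "nbrbxx", "nbxhavjerv", "nbxhaw", "nbxhgwbhav", "nbxhgwbhc", "nbxhiblausj", "ngz"
Leaf count: 15

15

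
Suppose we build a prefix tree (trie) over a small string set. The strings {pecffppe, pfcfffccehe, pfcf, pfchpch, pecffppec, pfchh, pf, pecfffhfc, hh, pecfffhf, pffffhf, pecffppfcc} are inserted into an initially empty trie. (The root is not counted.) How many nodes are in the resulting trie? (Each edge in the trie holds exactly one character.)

38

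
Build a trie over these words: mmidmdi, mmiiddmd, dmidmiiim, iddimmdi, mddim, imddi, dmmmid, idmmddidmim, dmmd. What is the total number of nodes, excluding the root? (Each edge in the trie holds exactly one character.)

Count nodes per top-level branch (shared prefixes stored once):
  'd'-branch (dmidmiiim, dmmd, dmmmid): 14 nodes
  'i'-branch (iddimmdi, idmmddidmim, imddi): 21 nodes
  'm'-branch (mddim, mmidmdi, mmiiddmd): 16 nodes
Sum: 51

51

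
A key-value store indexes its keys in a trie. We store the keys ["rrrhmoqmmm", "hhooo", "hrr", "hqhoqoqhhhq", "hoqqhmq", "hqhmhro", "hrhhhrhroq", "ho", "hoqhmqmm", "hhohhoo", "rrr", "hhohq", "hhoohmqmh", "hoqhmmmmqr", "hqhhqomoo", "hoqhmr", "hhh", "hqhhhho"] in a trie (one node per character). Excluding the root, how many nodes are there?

76

Insert word by word; a character creates a node only if that edge doesn't already exist:
  "rrrhmoqmmm" → 10 new (r, r, r, h, m, o, q, m, m, m)
  "hhooo" → 5 new (h, h, o, o, o)
  "hrr" → prefix "h" already present; 2 new (r, r)
  "hqhoqoqhhhq" → prefix "h" already present; 10 new (q, h, o, q, o, q, h, h, h, q)
  "hoqqhmq" → prefix "h" already present; 6 new (o, q, q, h, m, q)
  "hqhmhro" → prefix "hqh" already present; 4 new (m, h, r, o)
  "hrhhhrhroq" → prefix "hr" already present; 8 new (h, h, h, r, h, r, o, q)
  "ho" → prefix "ho" already present; 0 new (none)
  "hoqhmqmm" → prefix "hoq" already present; 5 new (h, m, q, m, m)
  "hhohhoo" → prefix "hho" already present; 4 new (h, h, o, o)
  "rrr" → prefix "rrr" already present; 0 new (none)
  "hhohq" → prefix "hhoh" already present; 1 new (q)
  "hhoohmqmh" → prefix "hhoo" already present; 5 new (h, m, q, m, h)
  "hoqhmmmmqr" → prefix "hoqhm" already present; 5 new (m, m, m, q, r)
  "hqhhqomoo" → prefix "hqh" already present; 6 new (h, q, o, m, o, o)
  "hoqhmr" → prefix "hoqhm" already present; 1 new (r)
  "hhh" → prefix "hh" already present; 1 new (h)
  "hqhhhho" → prefix "hqhh" already present; 3 new (h, h, o)
Total nodes = 10 + 5 + 2 + 10 + 6 + 4 + 8 + 0 + 5 + 4 + 0 + 1 + 5 + 5 + 6 + 1 + 1 + 3 = 76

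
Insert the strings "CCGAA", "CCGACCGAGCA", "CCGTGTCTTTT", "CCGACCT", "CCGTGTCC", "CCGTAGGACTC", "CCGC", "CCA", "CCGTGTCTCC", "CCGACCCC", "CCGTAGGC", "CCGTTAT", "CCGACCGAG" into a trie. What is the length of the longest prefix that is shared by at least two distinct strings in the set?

Look for the deepest trie node that still has at least two words in its subtree.
e.g. "CCGACCGAG" and "CCGACCGAGCA" share the prefix "CCGACCGAG" of length 9; no pair shares a longer one.
Longest shared-prefix length: 9

9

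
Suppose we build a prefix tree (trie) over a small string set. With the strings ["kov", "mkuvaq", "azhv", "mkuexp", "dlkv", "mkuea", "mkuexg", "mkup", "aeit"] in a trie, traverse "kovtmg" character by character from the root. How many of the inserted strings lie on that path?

1

Walk "kovtmg" from the root; an end-of-word marker is hit whenever a stored word is a prefix of "kovtmg".
Prefixes of the query that are stored words: "kov"
Count: 1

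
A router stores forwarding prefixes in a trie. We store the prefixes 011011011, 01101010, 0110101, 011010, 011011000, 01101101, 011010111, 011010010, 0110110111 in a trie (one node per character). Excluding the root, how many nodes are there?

Count nodes per top-level branch (shared prefixes stored once):
  '0'-branch (011010, 011010010, 0110101, 01101010, 011010111, 011011000, 01101101, 011011011, 0110110111): 20 nodes
Sum: 20

20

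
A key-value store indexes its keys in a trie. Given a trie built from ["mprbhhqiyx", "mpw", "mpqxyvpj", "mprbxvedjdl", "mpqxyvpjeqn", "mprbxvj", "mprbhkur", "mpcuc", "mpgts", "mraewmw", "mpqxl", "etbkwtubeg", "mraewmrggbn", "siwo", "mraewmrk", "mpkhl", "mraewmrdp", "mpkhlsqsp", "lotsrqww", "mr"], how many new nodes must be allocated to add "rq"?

Nothing in the trie begins with "r"; the whole of "rq" is new.
2 − 0 = 2 new nodes.

2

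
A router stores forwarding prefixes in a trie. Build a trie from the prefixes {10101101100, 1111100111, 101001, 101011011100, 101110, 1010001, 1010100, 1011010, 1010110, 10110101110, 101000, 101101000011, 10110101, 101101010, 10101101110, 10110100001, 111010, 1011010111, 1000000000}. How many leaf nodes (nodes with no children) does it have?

Leaves are exactly the stored words that no other stored word extends.
Those words: "1000000000", "1010001", "101001", "1010100", "10101101100", "101011011100", "101101000011", "101101010", "10110101110", "101110", "111010", "1111100111"
Leaf count: 12

12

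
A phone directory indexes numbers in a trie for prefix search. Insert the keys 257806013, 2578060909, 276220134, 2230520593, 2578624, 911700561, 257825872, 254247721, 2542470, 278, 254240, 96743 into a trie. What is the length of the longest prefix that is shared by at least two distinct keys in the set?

Equivalently: take the maximum, over all pairs, of their longest common prefix length.
e.g. "257806013" and "2578060909" share the prefix "2578060" of length 7; no pair shares a longer one.
Longest shared-prefix length: 7

7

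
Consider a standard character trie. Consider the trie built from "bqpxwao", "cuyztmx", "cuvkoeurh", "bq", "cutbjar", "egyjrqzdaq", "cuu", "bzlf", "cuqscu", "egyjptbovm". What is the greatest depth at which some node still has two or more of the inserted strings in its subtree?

4

The deepest shared node is where two words last agree before diverging.
"egyjptbovm" and "egyjrqzdaq" agree on "egyj" (4 characters) before diverging; nothing deeper is shared.
Longest shared-prefix length: 4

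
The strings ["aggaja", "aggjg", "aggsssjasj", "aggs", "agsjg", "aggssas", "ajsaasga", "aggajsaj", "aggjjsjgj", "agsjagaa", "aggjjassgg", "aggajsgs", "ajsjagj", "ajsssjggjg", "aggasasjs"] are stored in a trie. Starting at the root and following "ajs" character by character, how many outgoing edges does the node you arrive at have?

Follow the path "ajs" to its node, then look at its outgoing edges.
Distinct next characters after "ajs": a, j, s.
That node has 3 child edges.

3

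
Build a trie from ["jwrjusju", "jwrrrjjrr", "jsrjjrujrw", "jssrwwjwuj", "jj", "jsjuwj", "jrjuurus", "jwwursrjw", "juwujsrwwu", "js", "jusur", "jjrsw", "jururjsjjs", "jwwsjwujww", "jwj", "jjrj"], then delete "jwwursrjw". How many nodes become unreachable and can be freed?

6

Walk "jwwursrjw" from the leaf back toward the root, removing each node that no remaining word uses.
The suffix "ursrjw" (6 nodes) is used only by "jwwursrjw"; the node for "jww" still has the child "s", so pruning stops there.
Nodes removed: 6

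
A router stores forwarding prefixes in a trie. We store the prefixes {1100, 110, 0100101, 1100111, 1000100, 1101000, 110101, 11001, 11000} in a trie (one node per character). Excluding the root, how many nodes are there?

26

Count nodes per top-level branch (shared prefixes stored once):
  '0'-branch (0100101): 7 nodes
  '1'-branch (1000100, 110, 1100, 11000, 11001, 1100111, 1101000, 110101): 19 nodes
Sum: 26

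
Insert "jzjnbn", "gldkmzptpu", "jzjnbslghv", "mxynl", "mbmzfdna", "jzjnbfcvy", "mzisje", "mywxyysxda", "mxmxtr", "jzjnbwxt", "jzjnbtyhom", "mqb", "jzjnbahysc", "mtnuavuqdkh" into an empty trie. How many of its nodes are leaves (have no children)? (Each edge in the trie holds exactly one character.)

Leaves are exactly the stored words that no other stored word extends.
Those words: "gldkmzptpu", "jzjnbahysc", "jzjnbfcvy", "jzjnbn", "jzjnbslghv", "jzjnbtyhom", "jzjnbwxt", "mbmzfdna", "mqb", "mtnuavuqdkh", "mxmxtr", "mxynl", "mywxyysxda", "mzisje"
Leaf count: 14

14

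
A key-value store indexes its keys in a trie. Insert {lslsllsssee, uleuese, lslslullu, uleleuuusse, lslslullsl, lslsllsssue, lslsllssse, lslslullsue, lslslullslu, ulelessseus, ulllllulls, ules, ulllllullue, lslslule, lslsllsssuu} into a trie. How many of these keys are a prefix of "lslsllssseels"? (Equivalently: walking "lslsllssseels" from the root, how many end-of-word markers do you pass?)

Check each prefix of "lslsllssseels" against the stored set — each match is an end-marker on the path.
Prefixes of the query that are stored words: "lslsllssse", "lslsllsssee"
Count: 2

2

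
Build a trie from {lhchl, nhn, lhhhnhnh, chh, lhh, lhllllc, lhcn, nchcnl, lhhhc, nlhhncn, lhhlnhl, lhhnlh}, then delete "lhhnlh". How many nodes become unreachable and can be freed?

After clearing the end-marker at "lhhnlh", prune upward until reaching a node still needed by another word.
The suffix "nlh" (3 nodes) is used only by "lhhnlh"; the node for "lhh" still has the child "h", so pruning stops there.
Nodes removed: 3

3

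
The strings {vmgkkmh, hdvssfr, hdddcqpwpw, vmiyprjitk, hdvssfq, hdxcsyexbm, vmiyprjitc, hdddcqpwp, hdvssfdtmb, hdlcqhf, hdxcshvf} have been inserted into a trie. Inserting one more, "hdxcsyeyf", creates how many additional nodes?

The longest prefix of "hdxcsyeyf" already in the trie is "hdxcsye" (length 7).
New nodes needed: |"hdxcsyeyf"| − 7 = 9 − 7 = 2.

2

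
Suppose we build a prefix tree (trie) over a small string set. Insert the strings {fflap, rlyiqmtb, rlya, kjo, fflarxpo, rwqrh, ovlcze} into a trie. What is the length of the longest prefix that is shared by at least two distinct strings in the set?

4

Equivalently: take the maximum, over all pairs, of their longest common prefix length.
e.g. "fflap" and "fflarxpo" share the prefix "ffla" of length 4; no pair shares a longer one.
Longest shared-prefix length: 4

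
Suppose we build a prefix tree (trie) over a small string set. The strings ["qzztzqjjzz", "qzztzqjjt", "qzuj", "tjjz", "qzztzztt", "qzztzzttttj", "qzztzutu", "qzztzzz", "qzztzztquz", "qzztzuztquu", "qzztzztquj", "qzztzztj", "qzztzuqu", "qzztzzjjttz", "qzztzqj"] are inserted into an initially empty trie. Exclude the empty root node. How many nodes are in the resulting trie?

Insert word by word; a character creates a node only if that edge doesn't already exist:
  "qzztzqjjzz" → 10 new (q, z, z, t, z, q, j, j, z, z)
  "qzztzqjjt" → prefix "qzztzqjj" already present; 1 new (t)
  "qzuj" → prefix "qz" already present; 2 new (u, j)
  "tjjz" → 4 new (t, j, j, z)
  "qzztzztt" → prefix "qzztz" already present; 3 new (z, t, t)
  "qzztzzttttj" → prefix "qzztzztt" already present; 3 new (t, t, j)
  "qzztzutu" → prefix "qzztz" already present; 3 new (u, t, u)
  "qzztzzz" → prefix "qzztzz" already present; 1 new (z)
  "qzztzztquz" → prefix "qzztzzt" already present; 3 new (q, u, z)
  "qzztzuztquu" → prefix "qzztzu" already present; 5 new (z, t, q, u, u)
  "qzztzztquj" → prefix "qzztzztqu" already present; 1 new (j)
  "qzztzztj" → prefix "qzztzzt" already present; 1 new (j)
  "qzztzuqu" → prefix "qzztzu" already present; 2 new (q, u)
  "qzztzzjjttz" → prefix "qzztzz" already present; 5 new (j, j, t, t, z)
  "qzztzqj" → prefix "qzztzqj" already present; 0 new (none)
Total nodes = 10 + 1 + 2 + 4 + 3 + 3 + 3 + 1 + 3 + 5 + 1 + 1 + 2 + 5 + 0 = 44

44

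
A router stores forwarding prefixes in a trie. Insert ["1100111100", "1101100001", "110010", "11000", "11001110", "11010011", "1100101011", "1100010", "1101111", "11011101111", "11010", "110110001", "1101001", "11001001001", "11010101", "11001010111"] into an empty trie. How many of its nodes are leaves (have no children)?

A leaf is a node with no children — equivalently, the end of a word that is not a proper prefix of any other stored word.
Those words: "1100010", "11001001001", "11001010111", "11001110", "1100111100", "11010011", "11010101", "1101100001", "110110001", "11011101111", "1101111"
Leaf count: 11

11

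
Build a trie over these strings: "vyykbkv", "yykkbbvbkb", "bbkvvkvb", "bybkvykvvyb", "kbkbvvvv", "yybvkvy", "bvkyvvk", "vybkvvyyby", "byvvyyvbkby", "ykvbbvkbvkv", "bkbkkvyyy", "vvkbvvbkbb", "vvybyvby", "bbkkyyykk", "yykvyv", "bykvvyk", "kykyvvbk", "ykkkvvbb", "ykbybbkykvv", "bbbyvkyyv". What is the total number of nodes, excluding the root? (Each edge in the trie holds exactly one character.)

147

Trace insertions, counting only characters that open a new branch:
  "vyykbkv" → 7 new (v, y, y, k, b, k, v)
  "yykkbbvbkb" → 10 new (y, y, k, k, b, b, v, b, k, b)
  "bbkvvkvb" → 8 new (b, b, k, v, v, k, v, b)
  "bybkvykvvyb" → prefix "b" already present; 10 new (y, b, k, v, y, k, v, v, y, b)
  "kbkbvvvv" → 8 new (k, b, k, b, v, v, v, v)
  "yybvkvy" → prefix "yy" already present; 5 new (b, v, k, v, y)
  "bvkyvvk" → prefix "b" already present; 6 new (v, k, y, v, v, k)
  "vybkvvyyby" → prefix "vy" already present; 8 new (b, k, v, v, y, y, b, y)
  "byvvyyvbkby" → prefix "by" already present; 9 new (v, v, y, y, v, b, k, b, y)
  "ykvbbvkbvkv" → prefix "y" already present; 10 new (k, v, b, b, v, k, b, v, k, v)
  "bkbkkvyyy" → prefix "b" already present; 8 new (k, b, k, k, v, y, y, y)
  "vvkbvvbkbb" → prefix "v" already present; 9 new (v, k, b, v, v, b, k, b, b)
  "vvybyvby" → prefix "vv" already present; 6 new (y, b, y, v, b, y)
  "bbkkyyykk" → prefix "bbk" already present; 6 new (k, y, y, y, k, k)
  "yykvyv" → prefix "yyk" already present; 3 new (v, y, v)
  "bykvvyk" → prefix "by" already present; 5 new (k, v, v, y, k)
  "kykyvvbk" → prefix "k" already present; 7 new (y, k, y, v, v, b, k)
  "ykkkvvbb" → prefix "yk" already present; 6 new (k, k, v, v, b, b)
  "ykbybbkykvv" → prefix "yk" already present; 9 new (b, y, b, b, k, y, k, v, v)
  "bbbyvkyyv" → prefix "bb" already present; 7 new (b, y, v, k, y, y, v)
Total nodes = 7 + 10 + 8 + 10 + 8 + 5 + 6 + 8 + 9 + 10 + 8 + 9 + 6 + 6 + 3 + 5 + 7 + 6 + 9 + 7 = 147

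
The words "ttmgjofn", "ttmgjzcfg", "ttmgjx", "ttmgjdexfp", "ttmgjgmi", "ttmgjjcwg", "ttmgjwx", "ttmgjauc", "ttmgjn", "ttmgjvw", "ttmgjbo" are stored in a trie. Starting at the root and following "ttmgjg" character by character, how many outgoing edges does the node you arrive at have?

1

Walk "ttmgjg" from the root, arriving at one node.
Characters that immediately follow "ttmgjg" among the stored strings: {m}.
That node has 1 child edge.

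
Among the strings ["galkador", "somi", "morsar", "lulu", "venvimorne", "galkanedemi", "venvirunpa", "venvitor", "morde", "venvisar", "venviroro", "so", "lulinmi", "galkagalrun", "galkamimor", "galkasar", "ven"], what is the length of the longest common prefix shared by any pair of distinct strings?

6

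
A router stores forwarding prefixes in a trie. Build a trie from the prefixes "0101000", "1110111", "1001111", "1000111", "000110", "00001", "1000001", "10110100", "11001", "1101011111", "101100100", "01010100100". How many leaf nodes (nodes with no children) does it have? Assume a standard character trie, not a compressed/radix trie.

Leaves are exactly the stored words that no other stored word extends.
Those words: "00001", "000110", "0101000", "01010100100", "1000001", "1000111", "1001111", "101100100", "10110100", "11001", "1101011111", "1110111"
Leaf count: 12

12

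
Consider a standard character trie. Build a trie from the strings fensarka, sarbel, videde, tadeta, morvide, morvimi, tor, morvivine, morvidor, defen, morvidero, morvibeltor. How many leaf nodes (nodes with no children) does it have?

11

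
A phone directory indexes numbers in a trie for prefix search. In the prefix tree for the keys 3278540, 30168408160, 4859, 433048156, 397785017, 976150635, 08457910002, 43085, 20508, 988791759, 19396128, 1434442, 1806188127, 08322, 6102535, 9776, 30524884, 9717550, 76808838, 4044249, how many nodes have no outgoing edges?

A leaf is a node with no children — equivalently, the end of a word that is not a proper prefix of any other stored word.
Those words: "08322", "08457910002", "1434442", "1806188127", "19396128", "20508", "30168408160", "30524884", "3278540", "397785017", "4044249", "43085", "433048156", "4859", "6102535", "76808838", "9717550", "976150635", "9776", "988791759"
Leaf count: 20

20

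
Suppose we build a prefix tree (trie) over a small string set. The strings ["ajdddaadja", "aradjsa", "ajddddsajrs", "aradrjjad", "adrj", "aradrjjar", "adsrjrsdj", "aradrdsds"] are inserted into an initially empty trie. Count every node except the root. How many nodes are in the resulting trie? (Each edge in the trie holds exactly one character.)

42

Insert word by word; a character creates a node only if that edge doesn't already exist:
  "ajdddaadja" → 10 new (a, j, d, d, d, a, a, d, j, a)
  "aradjsa" → prefix "a" already present; 6 new (r, a, d, j, s, a)
  "ajddddsajrs" → prefix "ajddd" already present; 6 new (d, s, a, j, r, s)
  "aradrjjad" → prefix "arad" already present; 5 new (r, j, j, a, d)
  "adrj" → prefix "a" already present; 3 new (d, r, j)
  "aradrjjar" → prefix "aradrjja" already present; 1 new (r)
  "adsrjrsdj" → prefix "ad" already present; 7 new (s, r, j, r, s, d, j)
  "aradrdsds" → prefix "aradr" already present; 4 new (d, s, d, s)
Total nodes = 10 + 6 + 6 + 5 + 3 + 1 + 7 + 4 = 42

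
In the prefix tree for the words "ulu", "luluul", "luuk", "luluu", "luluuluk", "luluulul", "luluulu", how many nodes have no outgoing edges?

A leaf is a node with no children — equivalently, the end of a word that is not a proper prefix of any other stored word.
Those words: "luluuluk", "luluulul", "luuk", "ulu"
Leaf count: 4

4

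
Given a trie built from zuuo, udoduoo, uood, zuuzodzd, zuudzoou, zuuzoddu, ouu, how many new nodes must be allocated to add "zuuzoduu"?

"zuuzod" is already a path in the trie; the remaining "uu" must be added.
New nodes needed: |"zuuzoduu"| − 6 = 8 − 6 = 2.

2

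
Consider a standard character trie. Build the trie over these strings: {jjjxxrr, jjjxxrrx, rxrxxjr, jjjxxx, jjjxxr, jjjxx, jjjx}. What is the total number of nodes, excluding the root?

16

Trace insertions, counting only characters that open a new branch:
  "jjjxxrr" → 7 new (j, j, j, x, x, r, r)
  "jjjxxrrx" → prefix "jjjxxrr" already present; 1 new (x)
  "rxrxxjr" → 7 new (r, x, r, x, x, j, r)
  "jjjxxx" → prefix "jjjxx" already present; 1 new (x)
  "jjjxxr" → prefix "jjjxxr" already present; 0 new (none)
  "jjjxx" → prefix "jjjxx" already present; 0 new (none)
  "jjjx" → prefix "jjjx" already present; 0 new (none)
Total nodes = 7 + 1 + 7 + 1 + 0 + 0 + 0 = 16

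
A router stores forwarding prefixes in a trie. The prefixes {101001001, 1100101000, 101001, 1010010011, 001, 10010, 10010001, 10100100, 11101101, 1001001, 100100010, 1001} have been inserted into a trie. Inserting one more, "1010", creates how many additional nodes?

0

"1010" is already a full path in the trie; only an end-marker is added.
No new nodes are needed: 0.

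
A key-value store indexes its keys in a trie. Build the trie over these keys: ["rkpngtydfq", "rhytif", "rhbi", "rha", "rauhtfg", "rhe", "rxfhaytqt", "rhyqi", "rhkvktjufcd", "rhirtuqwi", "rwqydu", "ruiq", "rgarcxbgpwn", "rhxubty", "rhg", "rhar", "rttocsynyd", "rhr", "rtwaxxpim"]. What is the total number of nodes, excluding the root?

Count nodes per top-level branch (shared prefixes stored once):
  'r'-branch (rauhtfg, rgarcxbgpwn, rha, rhar, rhbi, rhe, rhg, rhirtuqwi, rhkvktjufcd, rhr, rhxubty, rhyqi, rhytif, rkpngtydfq, rttocsynyd, rtwaxxpim, ruiq, rwqydu, rxfhaytqt): 93 nodes
Sum: 93

93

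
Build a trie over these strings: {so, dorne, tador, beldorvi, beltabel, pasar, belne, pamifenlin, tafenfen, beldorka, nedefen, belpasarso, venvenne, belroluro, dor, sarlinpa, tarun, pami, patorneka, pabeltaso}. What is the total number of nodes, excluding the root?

Trace insertions, counting only characters that open a new branch:
  "so" → 2 new (s, o)
  "dorne" → 5 new (d, o, r, n, e)
  "tador" → 5 new (t, a, d, o, r)
  "beldorvi" → 8 new (b, e, l, d, o, r, v, i)
  "beltabel" → prefix "bel" already present; 5 new (t, a, b, e, l)
  "pasar" → 5 new (p, a, s, a, r)
  "belne" → prefix "bel" already present; 2 new (n, e)
  "pamifenlin" → prefix "pa" already present; 8 new (m, i, f, e, n, l, i, n)
  "tafenfen" → prefix "ta" already present; 6 new (f, e, n, f, e, n)
  "beldorka" → prefix "beldor" already present; 2 new (k, a)
  "nedefen" → 7 new (n, e, d, e, f, e, n)
  "belpasarso" → prefix "bel" already present; 7 new (p, a, s, a, r, s, o)
  "venvenne" → 8 new (v, e, n, v, e, n, n, e)
  "belroluro" → prefix "bel" already present; 6 new (r, o, l, u, r, o)
  "dor" → prefix "dor" already present; 0 new (none)
  "sarlinpa" → prefix "s" already present; 7 new (a, r, l, i, n, p, a)
  "tarun" → prefix "ta" already present; 3 new (r, u, n)
  "pami" → prefix "pami" already present; 0 new (none)
  "patorneka" → prefix "pa" already present; 7 new (t, o, r, n, e, k, a)
  "pabeltaso" → prefix "pa" already present; 7 new (b, e, l, t, a, s, o)
Total nodes = 2 + 5 + 5 + 8 + 5 + 5 + 2 + 8 + 6 + 2 + 7 + 7 + 8 + 6 + 0 + 7 + 3 + 0 + 7 + 7 = 100

100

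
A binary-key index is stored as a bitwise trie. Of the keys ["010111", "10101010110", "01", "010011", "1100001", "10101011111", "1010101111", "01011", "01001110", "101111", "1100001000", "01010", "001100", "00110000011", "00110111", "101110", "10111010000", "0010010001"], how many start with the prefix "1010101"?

3

Filter for entries beginning with "1010101":
Matches: "10101010110", "1010101111", "10101011111"
Count: 3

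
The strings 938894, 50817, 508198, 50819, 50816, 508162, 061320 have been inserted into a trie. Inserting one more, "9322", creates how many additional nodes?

"93" is already a path in the trie; the remaining "22" must be added.
So 4 − 2 = 2 new nodes.

2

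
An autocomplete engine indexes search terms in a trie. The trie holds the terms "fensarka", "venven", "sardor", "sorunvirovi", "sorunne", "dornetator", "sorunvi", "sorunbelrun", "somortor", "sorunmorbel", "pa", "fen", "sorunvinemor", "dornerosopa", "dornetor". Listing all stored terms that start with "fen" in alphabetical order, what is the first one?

fen

Words with prefix "fen", in lexicographic order: "fen", "fensarka"
Position 1: fen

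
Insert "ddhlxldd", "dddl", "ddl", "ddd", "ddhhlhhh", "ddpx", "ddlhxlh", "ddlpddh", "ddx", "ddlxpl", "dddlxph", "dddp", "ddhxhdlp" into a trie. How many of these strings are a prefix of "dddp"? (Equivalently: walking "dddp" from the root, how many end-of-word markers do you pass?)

2

Walk "dddp" from the root; an end-of-word marker is hit whenever a stored word is a prefix of "dddp".
Prefixes of the query that are stored words: "ddd", "dddp"
Count: 2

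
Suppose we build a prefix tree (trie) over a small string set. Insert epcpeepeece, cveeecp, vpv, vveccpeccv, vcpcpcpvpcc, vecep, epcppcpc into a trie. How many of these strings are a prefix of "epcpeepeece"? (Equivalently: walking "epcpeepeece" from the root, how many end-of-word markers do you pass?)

Check each prefix of "epcpeepeece" against the stored set — each match is an end-marker on the path.
Prefixes of the query that are stored words: "epcpeepeece"
Count: 1

1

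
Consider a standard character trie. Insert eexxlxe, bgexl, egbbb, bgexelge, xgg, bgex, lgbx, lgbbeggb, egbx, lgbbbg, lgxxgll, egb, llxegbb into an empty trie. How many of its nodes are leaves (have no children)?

A leaf is a node with no children — equivalently, the end of a word that is not a proper prefix of any other stored word.
Those words: "bgexelge", "bgexl", "eexxlxe", "egbbb", "egbx", "lgbbbg", "lgbbeggb", "lgbx", "lgxxgll", "llxegbb", "xgg"
Leaf count: 11

11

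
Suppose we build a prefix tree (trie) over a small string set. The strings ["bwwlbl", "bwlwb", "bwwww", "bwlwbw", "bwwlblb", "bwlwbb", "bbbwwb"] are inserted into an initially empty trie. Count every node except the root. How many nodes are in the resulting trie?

Count nodes per top-level branch (shared prefixes stored once):
  'b'-branch (bbbwwb, bwlwb, bwlwbb, bwlwbw, bwwlbl, bwwlblb, bwwww): 19 nodes
Sum: 19

19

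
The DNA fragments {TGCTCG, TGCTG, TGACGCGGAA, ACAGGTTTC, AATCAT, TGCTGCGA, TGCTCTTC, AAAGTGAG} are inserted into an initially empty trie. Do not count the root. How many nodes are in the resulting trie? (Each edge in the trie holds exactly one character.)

41

Count nodes per top-level branch (shared prefixes stored once):
  'A'-branch (AAAGTGAG, AATCAT, ACAGGTTTC): 20 nodes
  'T'-branch (TGACGCGGAA, TGCTCG, TGCTCTTC, TGCTG, TGCTGCGA): 21 nodes
Sum: 41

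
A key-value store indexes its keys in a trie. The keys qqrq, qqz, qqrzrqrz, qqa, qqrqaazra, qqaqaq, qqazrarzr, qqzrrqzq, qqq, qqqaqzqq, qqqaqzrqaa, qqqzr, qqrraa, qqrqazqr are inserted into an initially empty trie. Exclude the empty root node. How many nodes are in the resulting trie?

48

Trace insertions, counting only characters that open a new branch:
  "qqrq" → 4 new (q, q, r, q)
  "qqz" → prefix "qq" already present; 1 new (z)
  "qqrzrqrz" → prefix "qqr" already present; 5 new (z, r, q, r, z)
  "qqa" → prefix "qq" already present; 1 new (a)
  "qqrqaazra" → prefix "qqrq" already present; 5 new (a, a, z, r, a)
  "qqaqaq" → prefix "qqa" already present; 3 new (q, a, q)
  "qqazrarzr" → prefix "qqa" already present; 6 new (z, r, a, r, z, r)
  "qqzrrqzq" → prefix "qqz" already present; 5 new (r, r, q, z, q)
  "qqq" → prefix "qq" already present; 1 new (q)
  "qqqaqzqq" → prefix "qqq" already present; 5 new (a, q, z, q, q)
  "qqqaqzrqaa" → prefix "qqqaqz" already present; 4 new (r, q, a, a)
  "qqqzr" → prefix "qqq" already present; 2 new (z, r)
  "qqrraa" → prefix "qqr" already present; 3 new (r, a, a)
  "qqrqazqr" → prefix "qqrqa" already present; 3 new (z, q, r)
Total nodes = 4 + 1 + 5 + 1 + 5 + 3 + 6 + 5 + 1 + 5 + 4 + 2 + 3 + 3 = 48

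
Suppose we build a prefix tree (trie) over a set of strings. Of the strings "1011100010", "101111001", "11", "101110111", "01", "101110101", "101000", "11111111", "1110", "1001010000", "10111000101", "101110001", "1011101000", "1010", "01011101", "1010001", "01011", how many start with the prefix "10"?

Walk to "10"; the words in its subtree are exactly those with that prefix.
Matches: "1001010000", "1010", "101000", "1010001", "101110001", "1011100010", "10111000101", "1011101000", "101110101", "101110111", "101111001"
Count: 11

11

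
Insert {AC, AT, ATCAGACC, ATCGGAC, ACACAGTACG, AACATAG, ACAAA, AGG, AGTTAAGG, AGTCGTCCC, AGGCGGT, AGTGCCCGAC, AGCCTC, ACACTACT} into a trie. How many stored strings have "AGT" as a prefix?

3

Filter for entries beginning with "AGT":
Matches: "AGTCGTCCC", "AGTGCCCGAC", "AGTTAAGG"
Count: 3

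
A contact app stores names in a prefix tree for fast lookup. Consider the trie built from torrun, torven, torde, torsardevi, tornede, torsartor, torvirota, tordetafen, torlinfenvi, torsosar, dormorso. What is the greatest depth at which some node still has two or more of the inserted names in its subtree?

Equivalently: take the maximum, over all pairs, of their longest common prefix length.
"torsardevi" and "torsartor" agree on "torsar" (6 characters) before diverging; nothing deeper is shared.
Longest shared-prefix length: 6

6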